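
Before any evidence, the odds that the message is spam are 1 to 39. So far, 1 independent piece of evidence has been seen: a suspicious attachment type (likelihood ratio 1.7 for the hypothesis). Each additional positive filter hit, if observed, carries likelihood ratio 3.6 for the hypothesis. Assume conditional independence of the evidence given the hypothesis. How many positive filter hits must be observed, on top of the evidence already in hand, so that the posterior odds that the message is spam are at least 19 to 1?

Prior odds = 1/39.
Bayes factor of the evidence already in hand = 1.7.
Odds after that evidence = (1/39) × 1.7 = 17/390.
Target odds = 19.
Need 3.6ⁿ ≥ 19 ÷ (17/390) = 7410/17.
3.6⁴ = 167.9616 falls short of 7410/17 but 3.6⁵ = 604.66176 reaches it, so n = 5.

5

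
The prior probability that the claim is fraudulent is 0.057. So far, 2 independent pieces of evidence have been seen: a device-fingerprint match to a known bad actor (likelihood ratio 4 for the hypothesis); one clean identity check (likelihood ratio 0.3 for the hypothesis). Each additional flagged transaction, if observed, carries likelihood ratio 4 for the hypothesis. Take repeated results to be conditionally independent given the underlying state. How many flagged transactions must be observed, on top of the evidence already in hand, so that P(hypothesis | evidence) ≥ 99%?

Prior odds = 0.057/0.943 = 57/943.
Combined Bayes factor of the evidence already in hand = 4 × 0.3 = 1.2.
Odds after that evidence = (57/943) × 1.2 = 342/4715.
Target odds = 0.99/0.01 = 99.
Need 4ⁿ ≥ 99 ÷ (342/4715) = 51865/38.
4⁵ = 1024 falls short of 51865/38 but 4⁶ = 4096 reaches it, so n = 6.

6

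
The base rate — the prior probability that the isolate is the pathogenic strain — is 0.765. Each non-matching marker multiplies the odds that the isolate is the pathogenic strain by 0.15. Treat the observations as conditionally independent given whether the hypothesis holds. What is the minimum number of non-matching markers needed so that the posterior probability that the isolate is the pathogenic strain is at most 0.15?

Prior odds: 0.765 ÷ 0.235 = 153/47.
Likelihood ratio per non-matching marker = 0.15.
Target odds: 0.15 ÷ 0.85 = 3/17.
Require 0.15ⁿ ≤ 3/17 ÷ (153/47) = 47/867.
0.15¹ = 0.15 is still above 47/867 but 0.15² = 0.0225 is at or below it, so n = 2.

2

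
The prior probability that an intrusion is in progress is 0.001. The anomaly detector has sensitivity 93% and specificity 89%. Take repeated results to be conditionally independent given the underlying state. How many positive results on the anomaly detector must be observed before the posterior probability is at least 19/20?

5

Prior odds = 0.001/0.999 = 1/999.
False-positive rate = 1 − 0.89 = 0.11; likelihood ratio of a positive = 0.93/0.11 = 93/11.
Target odds: 0.95 ÷ 0.05 = 19.
Require (93/11)ⁿ ≥ 19 ÷ (1/999) = 18981.
(93/11)⁴ = 74805201/14641 falls short of 18981 but (93/11)⁵ ≈43196.8 reaches it, so n = 5.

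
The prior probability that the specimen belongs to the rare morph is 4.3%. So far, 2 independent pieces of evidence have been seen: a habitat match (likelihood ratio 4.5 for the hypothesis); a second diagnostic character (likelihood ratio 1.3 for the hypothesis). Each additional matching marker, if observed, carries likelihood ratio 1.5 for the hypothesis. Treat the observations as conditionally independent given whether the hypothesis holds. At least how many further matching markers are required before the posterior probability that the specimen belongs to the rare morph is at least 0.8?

7

Prior odds = 0.043/0.957 = 43/957.
Combined Bayes factor of the evidence already in hand = 4.5 × 1.3 = 5.85.
Odds after that evidence = (43/957) × 5.85 = 1677/6380.
Target odds = 0.8/0.2 = 4.
Need 1.5ⁿ ≥ 4 ÷ (1677/6380) = 25520/1677.
1.5⁶ = 11.390625 falls short of 25520/1677 but 1.5⁷ = 17.0859375 reaches it, so n = 7.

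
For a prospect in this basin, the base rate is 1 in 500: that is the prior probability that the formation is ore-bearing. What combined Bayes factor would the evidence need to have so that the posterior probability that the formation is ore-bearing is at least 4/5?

1996

Prior odds = 0.002/0.998 = 1/499.
Target odds = 0.8/0.2 = 4.
Required Bayes factor = 4 ÷ (1/499) = 1996.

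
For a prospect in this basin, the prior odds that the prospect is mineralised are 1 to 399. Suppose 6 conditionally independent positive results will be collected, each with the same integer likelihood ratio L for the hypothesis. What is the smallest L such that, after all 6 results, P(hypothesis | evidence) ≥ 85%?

4

Prior odds = 1/399.
Target odds = 0.85/0.15 = 17/3.
Need L⁶ ≥ 17/3 ÷ (1/399) = 2261.
3⁶ = 729 < 2261 ≤ 4096 = 4⁶, so L = 4.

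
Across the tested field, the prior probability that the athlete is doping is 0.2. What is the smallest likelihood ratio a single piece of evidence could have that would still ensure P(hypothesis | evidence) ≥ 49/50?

196

Prior odds = 0.2/0.8 = 0.25.
Target odds = 0.98/0.02 = 49.
Required Bayes factor = 49 ÷ 0.25 = 196.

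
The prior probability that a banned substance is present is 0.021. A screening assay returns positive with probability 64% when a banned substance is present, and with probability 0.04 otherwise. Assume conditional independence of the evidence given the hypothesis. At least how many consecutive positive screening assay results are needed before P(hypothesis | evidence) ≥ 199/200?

Prior odds: 0.021 ÷ 0.979 = 21/979.
Likelihood ratio of a positive result = 0.64/0.04 = 16.
Target posterior odds = 0.995/0.005 = 199.
Require 16ⁿ ≥ 199 ÷ (21/979) = 194821/21.
16³ = 4096 falls short of 194821/21 but 16⁴ = 65536 reaches it, so n = 4.

4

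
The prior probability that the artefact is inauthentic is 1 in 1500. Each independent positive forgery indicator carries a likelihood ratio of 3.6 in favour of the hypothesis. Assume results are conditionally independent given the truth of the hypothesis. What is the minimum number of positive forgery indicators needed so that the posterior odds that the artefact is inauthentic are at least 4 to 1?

7

Prior odds = (1/1500)/(1499/1500) = 1/1499.
Likelihood ratio per positive forgery indicator = 3.6.
Target odds = 4.
Need (1/1499) × 3.6ⁿ ≥ 4, i.e. 3.6ⁿ ≥ 5996.
3.6⁶ = 34012224/15625 falls short of 5996 but 3.6⁷ = 612220032/78125 reaches it, so n = 7.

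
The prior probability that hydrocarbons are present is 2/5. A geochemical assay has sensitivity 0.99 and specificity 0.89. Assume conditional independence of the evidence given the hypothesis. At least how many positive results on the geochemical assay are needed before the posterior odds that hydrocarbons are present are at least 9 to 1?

Prior odds: 0.4 ÷ 0.6 = 2/3.
False-positive rate = 1 − 0.89 = 0.11; likelihood ratio of a positive = 0.99/0.11 = 9.
Target odds = 9.
Need (2/3) × 9ⁿ ≥ 9, i.e. 9ⁿ ≥ 13.5.
9¹ = 9 falls short of 13.5 but 9² = 81 reaches it, so n = 2.

2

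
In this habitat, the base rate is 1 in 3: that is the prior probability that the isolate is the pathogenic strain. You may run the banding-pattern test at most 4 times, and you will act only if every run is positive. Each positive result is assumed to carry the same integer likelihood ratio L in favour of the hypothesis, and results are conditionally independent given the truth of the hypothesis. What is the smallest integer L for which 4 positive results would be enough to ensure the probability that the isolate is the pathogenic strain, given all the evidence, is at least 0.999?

Prior odds = (1/3)/(2/3) = 0.5.
Target odds = 0.999/0.001 = 999.
Need L⁴ ≥ 999 ÷ 0.5 = 1998.
6⁴ = 1296 < 1998 ≤ 2401 = 7⁴, so L = 7.

7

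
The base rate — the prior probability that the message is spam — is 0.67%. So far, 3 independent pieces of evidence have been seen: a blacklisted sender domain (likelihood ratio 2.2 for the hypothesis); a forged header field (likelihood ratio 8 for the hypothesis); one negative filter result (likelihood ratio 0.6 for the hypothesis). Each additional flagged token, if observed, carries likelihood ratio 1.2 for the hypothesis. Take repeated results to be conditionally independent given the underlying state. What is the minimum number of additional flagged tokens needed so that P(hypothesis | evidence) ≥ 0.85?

Prior odds = 0.0067/0.9933 = 67/9933.
Combined Bayes factor of the evidence already in hand = 2.2 × 8 × 0.6 = 10.56.
Odds after that evidence = (67/9933) × 10.56 = 536/7525.
Target odds = 0.85/0.15 = 17/3.
Need 1.2ⁿ ≥ 17/3 ÷ (536/7525) = 127925/1608.
1.2²⁴ ≈79.4968 falls short of 127925/1608 but 1.2²⁵ ≈95.3962 reaches it, so n = 25.

25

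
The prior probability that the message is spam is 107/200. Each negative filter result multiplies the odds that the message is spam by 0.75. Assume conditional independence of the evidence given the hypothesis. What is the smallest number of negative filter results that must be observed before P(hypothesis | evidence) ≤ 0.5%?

19

Prior odds = 0.535/0.465 = 107/93.
Likelihood ratio per negative filter result = 0.75.
Target posterior odds = 0.005/0.995 = 1/199.
Require 0.75ⁿ ≤ 1/199 ÷ (107/93) = 93/21293.
0.75¹⁸ ≈0.00563771 is still above 93/21293 but 0.75¹⁹ ≈0.00422828 is at or below it, so n = 19.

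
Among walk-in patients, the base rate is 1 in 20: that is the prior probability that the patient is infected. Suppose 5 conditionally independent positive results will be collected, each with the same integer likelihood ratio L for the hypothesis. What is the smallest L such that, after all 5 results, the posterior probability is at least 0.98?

4

Prior odds = 0.05/0.95 = 1/19.
Target odds = 0.98/0.02 = 49.
Need L⁵ ≥ 49 ÷ (1/19) = 931.
3⁵ = 243 < 931 ≤ 1024 = 4⁵, so L = 4.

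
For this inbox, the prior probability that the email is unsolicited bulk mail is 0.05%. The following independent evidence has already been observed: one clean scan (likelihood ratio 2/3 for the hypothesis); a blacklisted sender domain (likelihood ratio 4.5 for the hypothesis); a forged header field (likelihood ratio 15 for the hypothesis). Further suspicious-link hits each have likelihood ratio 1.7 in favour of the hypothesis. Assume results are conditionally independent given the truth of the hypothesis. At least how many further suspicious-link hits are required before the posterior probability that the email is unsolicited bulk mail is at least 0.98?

Prior odds = 0.0005/0.9995 = 1/1999.
Combined Bayes factor of the evidence already in hand = (2/3) × 4.5 × 15 = 45.
Odds after that evidence = (1/1999) × 45 = 45/1999.
Target odds = 0.98/0.02 = 49.
Need 1.7ⁿ ≥ 49 ÷ (45/1999) = 97951/45.
1.7¹⁴ ≈1683.78 falls short of 97951/45 but 1.7¹⁵ ≈2862.42 reaches it, so n = 15.

15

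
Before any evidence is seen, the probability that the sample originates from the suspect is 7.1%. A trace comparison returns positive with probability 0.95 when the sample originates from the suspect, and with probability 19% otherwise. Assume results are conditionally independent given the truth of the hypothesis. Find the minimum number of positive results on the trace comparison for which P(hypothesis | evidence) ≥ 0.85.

Prior odds = 0.071/0.929 = 71/929.
Likelihood ratio of a positive result = 0.95/0.19 = 5.
Target posterior odds = 0.85/0.15 = 17/3.
Need (71/929) × 5ⁿ ≥ 17/3, i.e. 5ⁿ ≥ 15793/213.
5² = 25 falls short of 15793/213 but 5³ = 125 reaches it, so n = 3.

3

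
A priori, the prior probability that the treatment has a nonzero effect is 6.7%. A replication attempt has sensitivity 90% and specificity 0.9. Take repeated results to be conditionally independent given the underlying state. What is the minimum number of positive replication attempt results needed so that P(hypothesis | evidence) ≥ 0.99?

4

Prior odds: 0.067 ÷ 0.933 = 67/933.
False-positive rate = 1 − 0.9 = 0.1; likelihood ratio of a positive = 0.9/0.1 = 9.
Target odds: 0.99 ÷ 0.01 = 99.
Require 9ⁿ ≥ 99 ÷ (67/933) = 92367/67.
9³ = 729 falls short of 92367/67 but 9⁴ = 6561 reaches it, so n = 4.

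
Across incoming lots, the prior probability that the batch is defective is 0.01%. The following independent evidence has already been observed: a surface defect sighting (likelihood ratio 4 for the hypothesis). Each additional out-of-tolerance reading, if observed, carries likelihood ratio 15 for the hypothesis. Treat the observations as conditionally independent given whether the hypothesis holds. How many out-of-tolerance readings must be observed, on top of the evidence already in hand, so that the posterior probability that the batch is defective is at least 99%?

Prior odds = 0.0001/0.9999 = 1/9999.
Bayes factor of the evidence already in hand = 4.
Odds after that evidence = (1/9999) × 4 = 4/9999.
Target odds = 0.99/0.01 = 99.
Need 15ⁿ ≥ 99 ÷ (4/9999) = 247475.25.
15⁴ = 50625 falls short of 247475.25 but 15⁵ = 759375 reaches it, so n = 5.

5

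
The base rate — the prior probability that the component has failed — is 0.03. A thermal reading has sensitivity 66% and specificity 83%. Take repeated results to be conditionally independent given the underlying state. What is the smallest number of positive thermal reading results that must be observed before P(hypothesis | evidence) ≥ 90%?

5

Prior odds: 0.03 ÷ 0.97 = 3/97.
False-positive rate = 1 − 0.83 = 0.17; likelihood ratio of a positive = 0.66/0.17 = 66/17.
Target posterior odds = 0.9/0.1 = 9.
Need (3/97) × (66/17)ⁿ ≥ 9, i.e. (66/17)ⁿ ≥ 291.
(66/17)⁴ = 18974736/83521 falls short of 291 but (66/17)⁵ ≈882.013 reaches it, so n = 5.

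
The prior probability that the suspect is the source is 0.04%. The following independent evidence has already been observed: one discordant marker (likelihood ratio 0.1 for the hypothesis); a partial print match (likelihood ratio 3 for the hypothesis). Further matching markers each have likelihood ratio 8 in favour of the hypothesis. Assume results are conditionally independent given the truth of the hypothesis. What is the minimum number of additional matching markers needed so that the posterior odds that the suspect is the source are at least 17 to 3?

6

Prior odds = 0.0004/0.9996 = 1/2499.
Combined Bayes factor of the evidence already in hand = 0.1 × 3 = 0.3.
Odds after that evidence = (1/2499) × 0.3 = 1/8330.
Target odds = 17/3.
Need 8ⁿ ≥ 17/3 ÷ (1/8330) = 141610/3.
8⁵ = 32768 falls short of 141610/3 but 8⁶ = 262144 reaches it, so n = 6.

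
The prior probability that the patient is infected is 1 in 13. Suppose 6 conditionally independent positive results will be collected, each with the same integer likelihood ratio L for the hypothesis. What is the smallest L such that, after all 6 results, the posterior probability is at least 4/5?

2

Prior odds = (1/13)/(12/13) = 1/12.
Target odds = 0.8/0.2 = 4.
Need L⁶ ≥ 4 ÷ (1/12) = 48.
1⁶ = 1 < 48 ≤ 64 = 2⁶, so L = 2.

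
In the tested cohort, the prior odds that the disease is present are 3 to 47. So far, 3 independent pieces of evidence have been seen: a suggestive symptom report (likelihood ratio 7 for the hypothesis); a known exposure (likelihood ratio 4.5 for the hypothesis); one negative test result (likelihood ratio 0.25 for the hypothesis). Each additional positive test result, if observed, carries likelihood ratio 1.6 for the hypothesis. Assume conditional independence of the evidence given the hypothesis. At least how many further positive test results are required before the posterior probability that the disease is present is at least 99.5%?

Prior odds = 3/47.
Combined Bayes factor of the evidence already in hand = 7 × 4.5 × 0.25 = 7.875.
Odds after that evidence = (3/47) × 7.875 = 189/376.
Target odds = 0.995/0.005 = 199.
Need 1.6ⁿ ≥ 199 ÷ (189/376) = 74824/189.
1.6¹² ≈281.475 falls short of 74824/189 but 1.6¹³ ≈450.36 reaches it, so n = 13.

13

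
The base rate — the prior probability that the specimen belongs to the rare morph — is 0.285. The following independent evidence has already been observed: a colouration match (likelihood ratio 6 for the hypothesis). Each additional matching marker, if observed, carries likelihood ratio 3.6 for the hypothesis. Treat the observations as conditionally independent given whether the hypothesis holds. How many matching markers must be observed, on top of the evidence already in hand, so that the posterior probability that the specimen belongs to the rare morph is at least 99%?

3

Prior odds = 0.285/0.715 = 57/143.
Bayes factor of the evidence already in hand = 6.
Odds after that evidence = (57/143) × 6 = 342/143.
Target odds = 0.99/0.01 = 99.
Need 3.6ⁿ ≥ 99 ÷ (342/143) = 1573/38.
3.6² = 12.96 falls short of 1573/38 but 3.6³ = 46.656 reaches it, so n = 3.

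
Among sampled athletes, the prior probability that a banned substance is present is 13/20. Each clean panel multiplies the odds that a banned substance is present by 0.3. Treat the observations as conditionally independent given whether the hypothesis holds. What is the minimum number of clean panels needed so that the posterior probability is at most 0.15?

Prior odds = 0.65/0.35 = 13/7.
Likelihood ratio per clean panel = 0.3.
Target odds: 0.15 ÷ 0.85 = 3/17.
Need (13/7) × 0.3ⁿ ≤ 3/17, i.e. 0.3ⁿ ≤ 21/221.
0.3¹ = 0.3 is still above 21/221 but 0.3² = 0.09 is at or below it, so n = 2.

2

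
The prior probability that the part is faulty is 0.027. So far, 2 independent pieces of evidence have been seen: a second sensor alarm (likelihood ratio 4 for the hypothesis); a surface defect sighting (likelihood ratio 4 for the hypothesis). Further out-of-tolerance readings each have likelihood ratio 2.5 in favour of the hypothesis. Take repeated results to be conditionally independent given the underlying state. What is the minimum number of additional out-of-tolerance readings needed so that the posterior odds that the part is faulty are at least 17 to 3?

3

Prior odds = 0.027/0.973 = 27/973.
Combined Bayes factor of the evidence already in hand = 4 × 4 = 16.
Odds after that evidence = (27/973) × 16 = 432/973.
Target odds = 17/3.
Need 2.5ⁿ ≥ 17/3 ÷ (432/973) = 16541/1296.
2.5² = 6.25 falls short of 16541/1296 but 2.5³ = 15.625 reaches it, so n = 3.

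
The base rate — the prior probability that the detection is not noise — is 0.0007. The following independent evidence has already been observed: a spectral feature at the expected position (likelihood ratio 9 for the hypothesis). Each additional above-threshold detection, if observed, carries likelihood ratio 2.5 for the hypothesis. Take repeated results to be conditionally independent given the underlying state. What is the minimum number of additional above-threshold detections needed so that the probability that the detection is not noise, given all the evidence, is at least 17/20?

Prior odds = 0.0007/0.9993 = 7/9993.
Bayes factor of the evidence already in hand = 9.
Odds after that evidence = (7/9993) × 9 = 21/3331.
Target odds = 0.85/0.15 = 17/3.
Need 2.5ⁿ ≥ 17/3 ÷ (21/3331) = 56627/63.
2.5⁷ = 610.3515625 falls short of 56627/63 but 2.5⁸ = 390625/256 reaches it, so n = 8.

8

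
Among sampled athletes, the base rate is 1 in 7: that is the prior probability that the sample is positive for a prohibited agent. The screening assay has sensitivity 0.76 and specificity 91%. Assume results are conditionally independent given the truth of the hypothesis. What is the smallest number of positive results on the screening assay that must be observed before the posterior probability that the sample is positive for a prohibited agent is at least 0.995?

Prior odds = (1/7)/(6/7) = 1/6.
False-positive rate = 1 − 0.91 = 0.09; likelihood ratio of a positive = 0.76/0.09 = 76/9.
Target odds: 0.995 ÷ 0.005 = 199.
Require (76/9)ⁿ ≥ 199 ÷ (1/6) = 1194.
(76/9)³ = 438976/729 falls short of 1194 but (76/9)⁴ = 33362176/6561 reaches it, so n = 4.

4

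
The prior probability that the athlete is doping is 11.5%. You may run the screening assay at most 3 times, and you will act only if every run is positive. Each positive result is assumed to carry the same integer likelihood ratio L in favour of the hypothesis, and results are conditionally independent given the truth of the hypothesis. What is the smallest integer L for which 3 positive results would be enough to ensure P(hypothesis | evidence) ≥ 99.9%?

20

Prior odds = 0.115/0.885 = 23/177.
Target odds = 0.999/0.001 = 999.
Need L³ ≥ 999 ÷ (23/177) = 176823/23.
19³ = 6859 < 176823/23 ≤ 8000 = 20³, so L = 20.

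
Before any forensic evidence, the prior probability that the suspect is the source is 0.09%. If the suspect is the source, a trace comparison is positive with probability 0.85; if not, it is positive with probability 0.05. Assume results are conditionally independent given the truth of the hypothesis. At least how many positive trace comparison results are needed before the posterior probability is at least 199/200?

5

Prior odds = 0.0009/0.9991 = 9/9991.
Likelihood ratio of a positive = 0.85/0.05 = 17.
Target odds: 0.995 ÷ 0.005 = 199.
Need (9/9991) × 17ⁿ ≥ 199, i.e. 17ⁿ ≥ 1988209/9.
17⁴ = 83521 falls short of 1988209/9 but 17⁵ = 1419857 reaches it, so n = 5.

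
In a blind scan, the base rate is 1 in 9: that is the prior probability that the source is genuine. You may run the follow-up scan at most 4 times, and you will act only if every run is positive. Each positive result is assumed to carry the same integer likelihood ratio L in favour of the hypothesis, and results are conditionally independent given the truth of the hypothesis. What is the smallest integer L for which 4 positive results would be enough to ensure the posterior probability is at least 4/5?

3

Prior odds = (1/9)/(8/9) = 0.125.
Target odds = 0.8/0.2 = 4.
Need L⁴ ≥ 4 ÷ 0.125 = 32.
2⁴ = 16 < 32 ≤ 81 = 3⁴, so L = 3.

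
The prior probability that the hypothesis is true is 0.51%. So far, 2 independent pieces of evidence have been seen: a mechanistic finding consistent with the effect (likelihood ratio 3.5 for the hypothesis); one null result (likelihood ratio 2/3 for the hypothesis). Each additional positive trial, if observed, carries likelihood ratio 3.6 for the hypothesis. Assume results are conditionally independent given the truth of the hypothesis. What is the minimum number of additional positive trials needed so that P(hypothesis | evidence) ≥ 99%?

Prior odds = 0.0051/0.9949 = 51/9949.
Combined Bayes factor of the evidence already in hand = 3.5 × (2/3) = 7/3.
Odds after that evidence = (51/9949) × 7/3 = 119/9949.
Target odds = 0.99/0.01 = 99.
Need 3.6ⁿ ≥ 99 ÷ (119/9949) = 984951/119.
3.6⁷ = 612220032/78125 falls short of 984951/119 but 3.6⁸ ≈28211.1 reaches it, so n = 8.

8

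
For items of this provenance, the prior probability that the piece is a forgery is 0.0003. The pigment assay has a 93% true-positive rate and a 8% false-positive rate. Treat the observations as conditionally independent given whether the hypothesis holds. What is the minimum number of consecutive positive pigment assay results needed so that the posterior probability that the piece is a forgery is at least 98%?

Prior odds: 0.0003 ÷ 0.9997 = 3/9997.
Likelihood ratio of a positive result = 0.93/0.08 = 11.625.
Target odds: 0.98 ÷ 0.02 = 49.
Need (3/9997) × 11.625ⁿ ≥ 49, i.e. 11.625ⁿ ≥ 489853/3.
11.625⁴ = 74805201/4096 falls short of 489853/3 but 11.625⁵ ≈212307 reaches it, so n = 5.

5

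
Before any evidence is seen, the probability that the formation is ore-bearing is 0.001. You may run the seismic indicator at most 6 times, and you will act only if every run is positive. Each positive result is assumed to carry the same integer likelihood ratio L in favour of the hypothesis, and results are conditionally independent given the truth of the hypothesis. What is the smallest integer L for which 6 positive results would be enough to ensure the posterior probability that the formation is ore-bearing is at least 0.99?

Prior odds = 0.001/0.999 = 1/999.
Target odds = 0.99/0.01 = 99.
Need L⁶ ≥ 99 ÷ (1/999) = 98901.
6⁶ = 46656 < 98901 ≤ 117649 = 7⁶, so L = 7.

7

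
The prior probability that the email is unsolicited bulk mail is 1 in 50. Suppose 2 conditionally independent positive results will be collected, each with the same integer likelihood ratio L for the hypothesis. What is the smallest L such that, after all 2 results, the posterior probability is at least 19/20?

31

Prior odds = 0.02/0.98 = 1/49.
Target odds = 0.95/0.05 = 19.
Need L² ≥ 19 ÷ (1/49) = 931.
30² = 900 < 931 ≤ 961 = 31², so L = 31.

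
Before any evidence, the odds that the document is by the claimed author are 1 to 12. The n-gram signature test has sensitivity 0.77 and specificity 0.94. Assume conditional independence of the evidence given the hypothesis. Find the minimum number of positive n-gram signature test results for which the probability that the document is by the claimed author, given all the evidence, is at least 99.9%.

Prior odds = 1/12.
False-positive rate = 1 − 0.94 = 0.06; likelihood ratio of a positive = 0.77/0.06 = 77/6.
Target odds: 0.999 ÷ 0.001 = 999.
Need (1/12) × (77/6)ⁿ ≥ 999, i.e. (77/6)ⁿ ≥ 11988.
(77/6)³ = 456533/216 falls short of 11988 but (77/6)⁴ = 35153041/1296 reaches it, so n = 4.

4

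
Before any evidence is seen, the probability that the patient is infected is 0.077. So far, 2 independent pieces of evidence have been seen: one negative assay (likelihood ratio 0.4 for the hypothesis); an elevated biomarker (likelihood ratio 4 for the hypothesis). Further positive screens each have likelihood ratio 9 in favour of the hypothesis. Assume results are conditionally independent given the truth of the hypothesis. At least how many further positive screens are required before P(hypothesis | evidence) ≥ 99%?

Prior odds = 0.077/0.923 = 77/923.
Combined Bayes factor of the evidence already in hand = 0.4 × 4 = 1.6.
Odds after that evidence = (77/923) × 1.6 = 616/4615.
Target odds = 0.99/0.01 = 99.
Need 9ⁿ ≥ 99 ÷ (616/4615) = 41535/56.
9³ = 729 falls short of 41535/56 but 9⁴ = 6561 reaches it, so n = 4.

4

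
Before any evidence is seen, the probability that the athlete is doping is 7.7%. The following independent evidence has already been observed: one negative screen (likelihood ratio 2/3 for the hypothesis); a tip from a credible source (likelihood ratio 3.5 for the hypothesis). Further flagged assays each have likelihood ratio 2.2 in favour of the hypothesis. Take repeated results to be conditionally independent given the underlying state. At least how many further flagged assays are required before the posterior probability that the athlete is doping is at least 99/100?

8

Prior odds = 0.077/0.923 = 77/923.
Combined Bayes factor of the evidence already in hand = (2/3) × 3.5 = 7/3.
Odds after that evidence = (77/923) × 7/3 = 539/2769.
Target odds = 0.99/0.01 = 99.
Need 2.2ⁿ ≥ 99 ÷ (539/2769) = 24921/49.
2.2⁷ = 19487171/78125 falls short of 24921/49 but 2.2⁸ = 214358881/390625 reaches it, so n = 8.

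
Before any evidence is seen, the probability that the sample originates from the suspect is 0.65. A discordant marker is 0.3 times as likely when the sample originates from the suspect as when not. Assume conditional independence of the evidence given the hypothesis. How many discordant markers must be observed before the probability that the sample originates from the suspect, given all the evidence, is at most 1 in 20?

Prior odds = 0.65/0.35 = 13/7.
Likelihood ratio per discordant marker = 0.3.
Target odds: 0.05 ÷ 0.95 = 1/19.
Require 0.3ⁿ ≤ 1/19 ÷ (13/7) = 7/247.
0.3² = 0.09 is still above 7/247 but 0.3³ = 0.027 is at or below it, so n = 3.

3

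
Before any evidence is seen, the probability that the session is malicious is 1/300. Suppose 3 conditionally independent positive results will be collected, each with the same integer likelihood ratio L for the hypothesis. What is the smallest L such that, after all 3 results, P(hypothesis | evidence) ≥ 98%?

25

Prior odds = (1/300)/(299/300) = 1/299.
Target odds = 0.98/0.02 = 49.
Need L³ ≥ 49 ÷ (1/299) = 14651.
24³ = 13824 < 14651 ≤ 15625 = 25³, so L = 25.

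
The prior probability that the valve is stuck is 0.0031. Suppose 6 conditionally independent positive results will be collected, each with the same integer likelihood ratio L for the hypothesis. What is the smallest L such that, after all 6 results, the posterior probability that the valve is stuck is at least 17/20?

Prior odds = 0.0031/0.9969 = 31/9969.
Target odds = 0.85/0.15 = 17/3.
Need L⁶ ≥ 17/3 ÷ (31/9969) = 56491/31.
3⁶ = 729 < 56491/31 ≤ 4096 = 4⁶, so L = 4.

4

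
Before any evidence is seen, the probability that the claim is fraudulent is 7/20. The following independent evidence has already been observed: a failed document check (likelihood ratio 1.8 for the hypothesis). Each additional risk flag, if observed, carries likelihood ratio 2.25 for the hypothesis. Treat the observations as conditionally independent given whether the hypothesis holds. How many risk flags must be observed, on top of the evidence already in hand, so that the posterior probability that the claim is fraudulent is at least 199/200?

7

Prior odds = 0.35/0.65 = 7/13.
Bayes factor of the evidence already in hand = 1.8.
Odds after that evidence = (7/13) × 1.8 = 63/65.
Target odds = 0.995/0.005 = 199.
Need 2.25ⁿ ≥ 199 ÷ (63/65) = 12935/63.
2.25⁶ = 531441/4096 falls short of 12935/63 but 2.25⁷ = 4782969/16384 reaches it, so n = 7.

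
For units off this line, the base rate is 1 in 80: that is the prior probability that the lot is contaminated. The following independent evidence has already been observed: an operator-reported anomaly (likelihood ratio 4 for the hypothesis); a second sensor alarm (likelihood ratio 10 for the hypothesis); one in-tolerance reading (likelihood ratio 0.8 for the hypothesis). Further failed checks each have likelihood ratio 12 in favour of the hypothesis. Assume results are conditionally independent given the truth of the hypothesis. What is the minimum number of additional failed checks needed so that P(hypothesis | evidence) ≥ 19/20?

Prior odds = 0.0125/0.9875 = 1/79.
Combined Bayes factor of the evidence already in hand = 4 × 10 × 0.8 = 32.
Odds after that evidence = (1/79) × 32 = 32/79.
Target odds = 0.95/0.05 = 19.
Need 12ⁿ ≥ 19 ÷ (32/79) = 46.90625.
12¹ = 12 falls short of 46.90625 but 12² = 144 reaches it, so n = 2.

2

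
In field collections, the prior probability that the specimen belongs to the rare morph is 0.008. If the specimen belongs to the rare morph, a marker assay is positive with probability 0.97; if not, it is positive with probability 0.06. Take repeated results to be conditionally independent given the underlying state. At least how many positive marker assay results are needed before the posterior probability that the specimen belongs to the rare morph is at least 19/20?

Prior odds = 0.008/0.992 = 1/124.
Likelihood ratio of a positive = 0.97/0.06 = 97/6.
Target posterior odds = 0.95/0.05 = 19.
Need (1/124) × (97/6)ⁿ ≥ 19, i.e. (97/6)ⁿ ≥ 2356.
(97/6)² = 9409/36 falls short of 2356 but (97/6)³ = 912673/216 reaches it, so n = 3.

3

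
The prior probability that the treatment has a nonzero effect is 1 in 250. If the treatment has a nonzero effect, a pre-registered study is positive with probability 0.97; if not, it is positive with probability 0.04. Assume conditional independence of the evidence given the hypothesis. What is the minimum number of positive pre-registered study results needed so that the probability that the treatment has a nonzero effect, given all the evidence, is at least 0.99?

Prior odds: 0.004 ÷ 0.996 = 1/249.
Likelihood ratio of a positive = 0.97/0.04 = 24.25.
Target posterior odds = 0.99/0.01 = 99.
Require 24.25ⁿ ≥ 99 ÷ (1/249) = 24651.
24.25³ = 912673/64 falls short of 24651 but 24.25⁴ = 88529281/256 reaches it, so n = 4.

4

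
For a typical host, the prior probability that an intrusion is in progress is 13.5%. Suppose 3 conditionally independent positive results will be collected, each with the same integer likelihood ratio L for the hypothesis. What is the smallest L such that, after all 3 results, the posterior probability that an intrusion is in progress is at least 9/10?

Prior odds = 0.135/0.865 = 27/173.
Target odds = 0.9/0.1 = 9.
Need L³ ≥ 9 ÷ (27/173) = 173/3.
3³ = 27 < 173/3 ≤ 64 = 4³, so L = 4.

4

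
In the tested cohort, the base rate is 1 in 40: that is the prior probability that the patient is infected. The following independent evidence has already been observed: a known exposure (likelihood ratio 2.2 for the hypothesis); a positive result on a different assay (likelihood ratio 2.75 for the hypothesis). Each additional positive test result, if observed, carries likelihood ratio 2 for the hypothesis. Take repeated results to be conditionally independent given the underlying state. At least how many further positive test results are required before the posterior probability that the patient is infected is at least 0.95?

Prior odds = 0.025/0.975 = 1/39.
Combined Bayes factor of the evidence already in hand = 2.2 × 2.75 = 6.05.
Odds after that evidence = (1/39) × 6.05 = 121/780.
Target odds = 0.95/0.05 = 19.
Need 2ⁿ ≥ 19 ÷ (121/780) = 14820/121.
2⁶ = 64 falls short of 14820/121 but 2⁷ = 128 reaches it, so n = 7.

7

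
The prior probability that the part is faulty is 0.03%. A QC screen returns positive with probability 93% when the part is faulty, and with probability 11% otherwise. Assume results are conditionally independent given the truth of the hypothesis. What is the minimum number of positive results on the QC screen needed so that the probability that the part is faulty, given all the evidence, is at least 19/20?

6

Prior odds = 0.0003/0.9997 = 3/9997.
Likelihood ratio of a positive result = 0.93/0.11 = 93/11.
Target odds: 0.95 ÷ 0.05 = 19.
Require (93/11)ⁿ ≥ 19 ÷ (3/9997) = 189943/3.
(93/11)⁵ ≈43196.8 falls short of 189943/3 but (93/11)⁶ ≈365209 reaches it, so n = 6.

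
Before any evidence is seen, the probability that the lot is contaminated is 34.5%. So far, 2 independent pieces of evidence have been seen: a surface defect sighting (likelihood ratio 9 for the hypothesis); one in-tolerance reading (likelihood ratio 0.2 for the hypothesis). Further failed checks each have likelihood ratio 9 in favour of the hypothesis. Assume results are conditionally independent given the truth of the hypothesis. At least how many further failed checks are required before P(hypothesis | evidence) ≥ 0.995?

3

Prior odds = 0.345/0.655 = 69/131.
Combined Bayes factor of the evidence already in hand = 9 × 0.2 = 1.8.
Odds after that evidence = (69/131) × 1.8 = 621/655.
Target odds = 0.995/0.005 = 199.
Need 9ⁿ ≥ 199 ÷ (621/655) = 130345/621.
9² = 81 falls short of 130345/621 but 9³ = 729 reaches it, so n = 3.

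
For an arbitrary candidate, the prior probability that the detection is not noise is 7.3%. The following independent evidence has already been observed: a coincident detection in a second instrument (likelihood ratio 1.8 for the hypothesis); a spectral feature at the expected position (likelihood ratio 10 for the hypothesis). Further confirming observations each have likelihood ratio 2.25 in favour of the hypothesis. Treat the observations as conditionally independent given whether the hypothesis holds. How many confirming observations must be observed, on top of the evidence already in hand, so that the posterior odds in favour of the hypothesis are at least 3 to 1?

1

Prior odds = 0.073/0.927 = 73/927.
Combined Bayes factor of the evidence already in hand = 1.8 × 10 = 18.
Odds after that evidence = (73/927) × 18 = 146/103.
Target odds = 3.
Need 2.25ⁿ ≥ 3 ÷ (146/103) = 309/146.
2.25¹ = 2.25, which meets the required 309/146; so n = 1.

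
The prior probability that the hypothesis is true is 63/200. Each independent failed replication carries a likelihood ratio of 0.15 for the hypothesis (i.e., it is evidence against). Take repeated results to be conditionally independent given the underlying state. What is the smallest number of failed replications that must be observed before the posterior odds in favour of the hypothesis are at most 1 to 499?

Prior odds: 0.315 ÷ 0.685 = 63/137.
Likelihood ratio per failed replication = 0.15.
Target odds = 1/499.
Require 0.15ⁿ ≤ 1/499 ÷ (63/137) = 137/31437.
0.15² = 0.0225 is still above 137/31437 but 0.15³ = 0.003375 is at or below it, so n = 3.

3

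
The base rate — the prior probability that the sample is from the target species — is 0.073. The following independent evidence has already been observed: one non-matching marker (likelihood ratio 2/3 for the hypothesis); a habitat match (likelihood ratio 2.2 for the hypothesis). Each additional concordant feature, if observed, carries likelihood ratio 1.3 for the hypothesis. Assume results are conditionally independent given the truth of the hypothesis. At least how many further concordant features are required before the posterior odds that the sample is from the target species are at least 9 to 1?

Prior odds = 0.073/0.927 = 73/927.
Combined Bayes factor of the evidence already in hand = (2/3) × 2.2 = 22/15.
Odds after that evidence = (73/927) × 22/15 = 1606/13905.
Target odds = 9.
Need 1.3ⁿ ≥ 9 ÷ (1606/13905) = 125145/1606.
1.3¹⁶ ≈66.5417 falls short of 125145/1606 but 1.3¹⁷ ≈86.5042 reaches it, so n = 17.

17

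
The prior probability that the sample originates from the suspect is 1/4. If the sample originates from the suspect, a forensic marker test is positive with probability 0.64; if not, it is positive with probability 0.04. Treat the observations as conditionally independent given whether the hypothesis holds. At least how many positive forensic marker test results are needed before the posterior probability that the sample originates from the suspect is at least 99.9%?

Prior odds = 0.25/0.75 = 1/3.
Likelihood ratio of a positive = 0.64/0.04 = 16.
Target odds: 0.999 ÷ 0.001 = 999.
Need (1/3) × 16ⁿ ≥ 999, i.e. 16ⁿ ≥ 2997.
16² = 256 falls short of 2997 but 16³ = 4096 reaches it, so n = 3.

3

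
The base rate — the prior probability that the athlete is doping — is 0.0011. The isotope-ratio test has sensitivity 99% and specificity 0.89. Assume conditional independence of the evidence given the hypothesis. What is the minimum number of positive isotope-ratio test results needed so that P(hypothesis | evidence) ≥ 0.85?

Prior odds = 0.0011/0.9989 = 11/9989.
False-positive rate = 1 − 0.89 = 0.11; likelihood ratio of a positive = 0.99/0.11 = 9.
Target posterior odds = 0.85/0.15 = 17/3.
Require 9ⁿ ≥ 17/3 ÷ (11/9989) = 169813/33.
9³ = 729 falls short of 169813/33 but 9⁴ = 6561 reaches it, so n = 4.

4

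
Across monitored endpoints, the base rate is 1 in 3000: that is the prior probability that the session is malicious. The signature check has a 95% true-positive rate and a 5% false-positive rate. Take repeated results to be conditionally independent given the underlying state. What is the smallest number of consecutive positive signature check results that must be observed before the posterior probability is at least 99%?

Prior odds: (1/3000) ÷ (2999/3000) = 1/2999.
Likelihood ratio of a positive result = 0.95/0.05 = 19.
Target posterior odds = 0.99/0.01 = 99.
Require 19ⁿ ≥ 99 ÷ (1/2999) = 296901.
19⁴ = 130321 falls short of 296901 but 19⁵ = 2476099 reaches it, so n = 5.

5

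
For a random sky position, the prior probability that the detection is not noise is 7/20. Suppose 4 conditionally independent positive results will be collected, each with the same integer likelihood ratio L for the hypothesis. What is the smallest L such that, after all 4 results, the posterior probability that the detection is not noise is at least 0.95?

3

Prior odds = 0.35/0.65 = 7/13.
Target odds = 0.95/0.05 = 19.
Need L⁴ ≥ 19 ÷ (7/13) = 247/7.
2⁴ = 16 < 247/7 ≤ 81 = 3⁴, so L = 3.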